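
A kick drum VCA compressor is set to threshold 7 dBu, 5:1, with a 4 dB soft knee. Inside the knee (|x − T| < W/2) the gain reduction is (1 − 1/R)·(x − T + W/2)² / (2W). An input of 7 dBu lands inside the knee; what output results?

6.6 dBu

x − T + W/2 = 7 − 7 + 2 = 2.
GR = (1 − 1/5) × 2² / 8 = 0.8 × 4 / 8 = 0.4 dB.
Output = 7 − 0.4 = 6.6 dBu.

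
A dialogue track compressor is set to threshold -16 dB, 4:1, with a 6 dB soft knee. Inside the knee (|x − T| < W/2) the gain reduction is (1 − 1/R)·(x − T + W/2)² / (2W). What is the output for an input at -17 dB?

-17.25 dB

x − T + W/2 = -17 − (-16) + 3 = 2.
GR = (1 − 1/4) × 2² / 12 = 0.75 × 4 / 12 = 0.25 dB.
Output = -17 − 0.25 = -17.25 dB.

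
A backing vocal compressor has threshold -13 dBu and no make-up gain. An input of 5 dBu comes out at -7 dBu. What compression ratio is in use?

Input overshoot = 5 − (-13) = 18 dB; output overshoot = -7 − (-13) = 6 dB.
Ratio = 18 / 6 = 3.

3:1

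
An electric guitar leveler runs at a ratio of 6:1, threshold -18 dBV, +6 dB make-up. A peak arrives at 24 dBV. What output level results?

-5 dBV

The input is 42 dB above the -18 dBV threshold.
At 6:1 the overshoot is divided by 6, leaving 7 dB above threshold.
So the level is -18 + 7 = -11 dBV; make-up adds 6 dB, giving -5 dBV.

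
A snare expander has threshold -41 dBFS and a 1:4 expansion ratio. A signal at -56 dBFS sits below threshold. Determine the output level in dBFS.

-101 dBFS

Below threshold, a 1:4 expander applies gain = (4−1)×(T − x) of attenuation.
(4−1) × 15 = 45 dB, so output = -56 − 45 = -101 dBFS.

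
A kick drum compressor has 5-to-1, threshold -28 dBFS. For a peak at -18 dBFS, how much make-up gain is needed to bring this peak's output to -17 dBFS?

The peak compresses to -28 + 10/5 = -26 dBFS.
To reach -17 dBFS requires -17 − (-26) = 9 dB of make-up.

9 dB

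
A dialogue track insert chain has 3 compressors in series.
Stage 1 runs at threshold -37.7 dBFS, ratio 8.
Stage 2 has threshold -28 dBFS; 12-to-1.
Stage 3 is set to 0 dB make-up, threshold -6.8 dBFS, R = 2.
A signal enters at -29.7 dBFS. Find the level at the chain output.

-36.7 dBFS

Stage 1: overshoot 8 dB → 8/8 = 1 dB → -36.7 dBFS.
Stage 2: -36.7 dBFS ≤ -28 dBFS, so stage 2 doesn't engage; output -36.7 dBFS.
Stage 3: below threshold (-36.7 ≤ -6.8); passes unchanged; output -36.7 dBFS.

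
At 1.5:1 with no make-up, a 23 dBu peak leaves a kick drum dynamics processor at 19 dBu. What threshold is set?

11 dBu

Input is 12 dB above T (since output overshoot × R = input overshoot: (19 − T)·1.5 = 23 − T gives T = 11 dBu).
Check: 11 + (23 − 11)/1.5 = 11 + 8 = 19 dBu. ✓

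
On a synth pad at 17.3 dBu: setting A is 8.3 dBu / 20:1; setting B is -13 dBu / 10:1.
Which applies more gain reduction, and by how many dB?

A: 9 dB over, compressed to 0.45 dB over, so 8.55 dB of GR.
B: 30.3 dB over, compressed to 3.03 dB over, so 27.27 dB of GR.
Difference: 18.72 dB in favour of B.

B, by 18.72 dB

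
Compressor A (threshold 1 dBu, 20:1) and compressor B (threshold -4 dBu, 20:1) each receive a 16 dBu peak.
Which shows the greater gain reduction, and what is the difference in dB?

A: 15 dB over, compressed to 0.75 dB over, so 14.25 dB of GR.
B: 20 dB over, compressed to 1 dB over, so 19 dB of GR.
B reduces 4.75 dB more.

B, by 4.75 dB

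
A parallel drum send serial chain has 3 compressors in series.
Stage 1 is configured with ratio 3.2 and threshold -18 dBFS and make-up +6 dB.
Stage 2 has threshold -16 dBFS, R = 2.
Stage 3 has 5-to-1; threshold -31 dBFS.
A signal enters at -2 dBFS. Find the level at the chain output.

-27.1 dBFS

Stage 1: 16 dB above -18 dBFS, reduced 3.2:1 to 5 dB above → -13 dBFS; +6 dB make-up → -7 dBFS.
Stage 2: 9 dB above -16 dBFS, reduced 2:1 to 4.5 dB above → -11.5 dBFS.
Stage 3: overshoot 19.5 dB → 19.5/5 = 3.9 dB → -27.1 dBFS.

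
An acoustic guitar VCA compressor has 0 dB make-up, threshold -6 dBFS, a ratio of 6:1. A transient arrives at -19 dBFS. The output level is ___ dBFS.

-19 dBFS is 13 dB below the -6 dBFS threshold, so no gain reduction is applied.
Output = input = -19 dBFS.

-19 dBFS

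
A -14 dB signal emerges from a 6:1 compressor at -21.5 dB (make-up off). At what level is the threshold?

Let T be the threshold. Output overshoot = (input overshoot)/R, so -21.5 − T = (-14 − T)/6.
6·(-21.5 − T) = -14 − T → 5·T = -129 − (-14) = -115.
T = -115/5 = -23 dB.

-23 dB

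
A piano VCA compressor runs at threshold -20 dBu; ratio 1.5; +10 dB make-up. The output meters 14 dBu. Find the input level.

Before make-up, the level was 14 − 10 = 4 dBu.
That's 24 dB above the -20 dBu threshold.
Undo the ratio: input overshoot = 24 × 1.5 = 36 dB, giving input = 16 dBu.

16 dBu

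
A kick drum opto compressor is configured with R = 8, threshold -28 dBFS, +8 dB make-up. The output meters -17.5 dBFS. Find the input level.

Before make-up, the level was -17.5 − 8 = -25.5 dBFS.
That's 2.5 dB above the -28 dBFS threshold.
Input overshoot = R × output overshoot = 20 dB → input = -28 + 20 = -8 dBFS.

-8 dBFS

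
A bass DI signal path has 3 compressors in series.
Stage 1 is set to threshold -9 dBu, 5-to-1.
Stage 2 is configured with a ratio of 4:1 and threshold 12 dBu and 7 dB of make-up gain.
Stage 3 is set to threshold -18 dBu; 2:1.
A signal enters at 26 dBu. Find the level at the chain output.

-6.5 dBu

Stage 1: 35 dB above -9 dBu, reduced 5:1 to 7 dB above → -2 dBu.
Stage 2: below threshold (-2 ≤ 12); passes unchanged; make-up brings it to 5 dBu.
Stage 3: overshoot 23 dB → 23/2 = 11.5 dB → -6.5 dBu.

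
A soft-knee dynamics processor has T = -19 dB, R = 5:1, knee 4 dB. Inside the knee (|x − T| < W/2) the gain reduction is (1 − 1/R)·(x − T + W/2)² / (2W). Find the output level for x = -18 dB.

-18.9 dB

x − T + W/2 = -18 − (-19) + 2 = 3.
GR = (1 − 1/5) × 3² / 8 = 0.8 × 9 / 8 = 0.9 dB.
Output = -18 − 0.9 = -18.9 dB.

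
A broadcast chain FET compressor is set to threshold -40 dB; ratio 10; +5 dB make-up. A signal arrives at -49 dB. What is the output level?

-44 dB

-49 dB is 9 dB below the -40 dB threshold, so no gain reduction is applied.
Make-up gain adds 5 dB: -49 + 5 = -44 dB.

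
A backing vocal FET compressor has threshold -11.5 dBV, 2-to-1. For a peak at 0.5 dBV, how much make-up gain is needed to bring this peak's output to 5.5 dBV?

11 dB

The peak compresses to -11.5 + 12/2 = -5.5 dBV.
To reach 5.5 dBV requires 5.5 − (-5.5) = 11 dB of make-up.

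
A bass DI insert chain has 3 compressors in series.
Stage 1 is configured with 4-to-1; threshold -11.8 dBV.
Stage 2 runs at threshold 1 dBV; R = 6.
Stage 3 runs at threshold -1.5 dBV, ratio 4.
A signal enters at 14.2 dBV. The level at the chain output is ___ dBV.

-5.3 dBV

Stage 1: overshoot 26 dB → 26/4 = 6.5 dB → -5.3 dBV.
Stage 2: below threshold (-5.3 ≤ 1); passes unchanged; output -5.3 dBV.
Stage 3: below threshold (-5.3 ≤ -1.5); passes unchanged; output -5.3 dBV.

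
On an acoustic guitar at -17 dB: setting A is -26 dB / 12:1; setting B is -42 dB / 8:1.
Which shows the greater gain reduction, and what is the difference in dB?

A: 9 dB over, compressed to 0.75 dB over, so 8.25 dB of GR.
B: 25 dB over, compressed to 3.125 dB over, so 21.875 dB of GR.
Difference: 13.625 dB in favour of B.

B, by 13.625 dB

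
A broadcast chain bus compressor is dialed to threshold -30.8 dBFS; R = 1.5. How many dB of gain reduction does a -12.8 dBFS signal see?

6 dB

-12.8 dBFS exceeds the threshold by 18 dB.
After 1.5:1 compression the overshoot becomes 18/1.5 = 12 dB.
So the signal is attenuated by 18 − 12 = 6 dB.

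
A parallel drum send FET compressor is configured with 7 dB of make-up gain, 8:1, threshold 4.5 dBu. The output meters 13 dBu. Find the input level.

16.5 dBu

Before make-up, the level was 13 − 7 = 6 dBu.
Post-compression overshoot = 6 − 4.5 = 1.5 dB.
Before 8:1 compression the overshoot was 1.5 × 8 = 12 dB, so input = 4.5 + 12 = 16.5 dBu.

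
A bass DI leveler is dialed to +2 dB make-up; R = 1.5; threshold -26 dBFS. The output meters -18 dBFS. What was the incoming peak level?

-17 dBFS

Remove make-up: -18 − 2 = -20 dBFS.
Post-compression overshoot = -20 − (-26) = 6 dB.
Input overshoot = R × output overshoot = 9 dB → input = -26 + 9 = -17 dBFS.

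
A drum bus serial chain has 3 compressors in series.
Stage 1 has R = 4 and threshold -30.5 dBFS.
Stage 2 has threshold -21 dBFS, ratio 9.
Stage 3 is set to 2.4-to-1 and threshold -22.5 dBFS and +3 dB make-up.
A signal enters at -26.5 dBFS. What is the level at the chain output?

-26.5 dBFS

Stage 1: 4 dB above -30.5 dBFS, reduced 4:1 to 1 dB above → -29.5 dBFS.
Stage 2: -29.5 dBFS is at or below the -21 dBFS threshold — no compression; output -29.5 dBFS.
Stage 3: below threshold (-29.5 ≤ -22.5); passes unchanged; make-up brings it to -26.5 dBFS.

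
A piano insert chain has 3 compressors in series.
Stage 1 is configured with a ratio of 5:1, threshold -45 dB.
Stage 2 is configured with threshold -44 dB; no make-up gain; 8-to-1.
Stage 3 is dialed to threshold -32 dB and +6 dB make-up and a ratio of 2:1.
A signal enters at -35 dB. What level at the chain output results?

Stage 1: overshoot 10 dB → 10/5 = 2 dB → -43 dB.
Stage 2: -43 dB is 1 dB over -44 dB; at 8:1 that becomes 0.125 dB over, giving -43.875 dB.
Stage 3: -43.875 dB ≤ -32 dB, so stage 3 doesn't engage; make-up brings it to -37.875 dB.

-37.875 dB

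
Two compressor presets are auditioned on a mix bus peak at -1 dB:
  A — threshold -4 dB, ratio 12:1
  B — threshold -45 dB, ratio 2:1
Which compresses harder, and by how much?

A: GR = 3 − 3/12 = 2.75 dB.
B: GR = 44 − 44/2 = 22 dB.
B applies 19.25 dB more gain reduction.

B, by 19.25 dB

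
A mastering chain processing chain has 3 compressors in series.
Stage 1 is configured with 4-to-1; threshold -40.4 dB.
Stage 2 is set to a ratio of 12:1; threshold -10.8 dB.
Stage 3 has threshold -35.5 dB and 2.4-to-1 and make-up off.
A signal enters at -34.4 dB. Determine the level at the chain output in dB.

-38.9 dB

Stage 1: overshoot 6 dB → 6/4 = 1.5 dB → -38.9 dB.
Stage 2: -38.9 dB is at or below the -10.8 dB threshold — no compression; output -38.9 dB.
Stage 3: -38.9 dB ≤ -35.5 dB, so stage 3 doesn't engage; output -38.9 dB.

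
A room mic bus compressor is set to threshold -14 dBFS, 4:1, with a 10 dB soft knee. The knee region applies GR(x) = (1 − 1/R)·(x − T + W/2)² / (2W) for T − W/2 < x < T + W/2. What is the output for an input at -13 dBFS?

x − T + W/2 = -13 − (-14) + 5 = 6.
GR = (1 − 1/4) × 6² / 20 = 0.75 × 36 / 20 = 1.35 dB.
Output = -13 − 1.35 = -14.35 dBFS.

-14.35 dBFS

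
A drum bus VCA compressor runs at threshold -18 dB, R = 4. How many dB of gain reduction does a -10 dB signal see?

-10 dB exceeds the threshold by 8 dB.
After 4:1 compression the overshoot becomes 8/4 = 2 dB.
So the signal is attenuated by 8 − 2 = 6 dB.

6 dB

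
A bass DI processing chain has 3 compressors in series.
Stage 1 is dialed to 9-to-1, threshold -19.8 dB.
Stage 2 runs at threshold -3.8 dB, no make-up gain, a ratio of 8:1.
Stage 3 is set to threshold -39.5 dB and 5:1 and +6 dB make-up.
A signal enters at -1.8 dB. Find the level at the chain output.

Stage 1: 18 dB above -19.8 dB, reduced 9:1 to 2 dB above → -17.8 dB.
Stage 2: below threshold (-17.8 ≤ -3.8); passes unchanged; output -17.8 dB.
Stage 3: overshoot 21.7 dB → 21.7/5 = 4.34 dB → -35.16 dB; +6 dB make-up → -29.16 dB.

-29.16 dB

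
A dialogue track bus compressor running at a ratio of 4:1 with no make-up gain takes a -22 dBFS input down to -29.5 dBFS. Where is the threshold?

Let T be the threshold. Output overshoot = (input overshoot)/R, so -29.5 − T = (-22 − T)/4.
4·(-29.5 − T) = -22 − T → 3·T = -118 − (-22) = -96.
T = -96/3 = -32 dBFS.

-32 dBFS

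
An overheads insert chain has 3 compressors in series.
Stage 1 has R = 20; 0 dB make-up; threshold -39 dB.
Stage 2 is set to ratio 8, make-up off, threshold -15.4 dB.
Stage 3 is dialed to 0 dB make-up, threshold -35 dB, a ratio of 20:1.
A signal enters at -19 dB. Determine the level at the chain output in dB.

-38 dB

Stage 1: -19 dB is 20 dB over -39 dB; at 20:1 that becomes 1 dB over, giving -38 dB.
Stage 2: -38 dB ≤ -15.4 dB, so stage 2 doesn't engage; output -38 dB.
Stage 3: -38 dB is at or below the -35 dB threshold — no compression; output -38 dB.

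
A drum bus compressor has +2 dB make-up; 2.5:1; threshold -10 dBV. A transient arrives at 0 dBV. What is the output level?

-4 dBV

Overshoot: 0 − (-10) = 10 dB.
At 2.5:1 the overshoot is divided by 2.5, leaving 4 dB above threshold.
That puts the output at -6 dBV; make-up adds 2 dB, giving -4 dBV.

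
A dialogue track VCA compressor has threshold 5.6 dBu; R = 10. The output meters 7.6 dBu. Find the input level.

Post-compression overshoot = 7.6 − 5.6 = 2 dB.
Input overshoot = R × output overshoot = 20 dB → input = 5.6 + 20 = 25.6 dBu.

25.6 dBu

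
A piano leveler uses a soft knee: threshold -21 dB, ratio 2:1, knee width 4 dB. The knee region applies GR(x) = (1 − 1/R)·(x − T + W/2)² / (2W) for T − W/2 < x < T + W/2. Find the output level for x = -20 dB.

x − T + W/2 = -20 − (-21) + 2 = 3.
GR = (1 − 1/2) × 3² / 8 = 0.5 × 9 / 8 = 0.5625 dB.
Output = -20 − 0.5625 = -20.5625 dB.

-20.5625 dB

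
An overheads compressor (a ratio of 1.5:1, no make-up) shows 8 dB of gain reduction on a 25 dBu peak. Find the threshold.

1 dBu

Let T be the threshold. Output overshoot = (input overshoot)/R, so 17 − T = (25 − T)/1.5.
1.5·(17 − T) = 25 − T → 0.5·T = 25.5 − 25 = 0.5.
T = 0.5/0.5 = 1 dBu.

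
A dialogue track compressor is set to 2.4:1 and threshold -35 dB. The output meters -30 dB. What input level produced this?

Post-compression overshoot = -30 − (-35) = 5 dB.
Input overshoot = R × output overshoot = 12 dB → input = -35 + 12 = -23 dB.

-23 dB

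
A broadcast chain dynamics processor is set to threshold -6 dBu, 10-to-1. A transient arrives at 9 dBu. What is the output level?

Overshoot: 9 − (-6) = 15 dB.
10:1 compression reduces that to 15/10 = 1.5 dB over.
Output = -6 + 1.5 = -4.5 dBu.

-4.5 dBu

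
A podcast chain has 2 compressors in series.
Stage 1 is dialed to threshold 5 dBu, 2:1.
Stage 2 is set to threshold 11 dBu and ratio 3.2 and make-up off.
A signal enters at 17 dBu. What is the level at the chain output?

11 dBu

Stage 1: 17 dBu is 12 dB over 5 dBu; at 2:1 that becomes 6 dB over, giving 11 dBu.
Stage 2: 11 dBu is at or below the 11 dBu threshold — no compression; output 11 dBu.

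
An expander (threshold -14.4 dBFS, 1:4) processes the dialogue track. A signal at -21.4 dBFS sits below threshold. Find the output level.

-42.4 dBFS

Undershoot = (-14.4) − (-21.4) = 7 dB.
At 1:4, that expands to 28 dB under threshold.
Output = -14.4 − 28 = -42.4 dBFS.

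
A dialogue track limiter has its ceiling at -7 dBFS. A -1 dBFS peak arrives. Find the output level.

-7 dBFS

At ∞:1, everything above -7 dBFS is held at the ceiling.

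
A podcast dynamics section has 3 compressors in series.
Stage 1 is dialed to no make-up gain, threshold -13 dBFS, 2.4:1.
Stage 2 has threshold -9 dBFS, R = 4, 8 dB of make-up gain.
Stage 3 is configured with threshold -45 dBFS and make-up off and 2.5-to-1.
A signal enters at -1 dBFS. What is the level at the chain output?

-27.3 dBFS

Stage 1: overshoot 12 dB → 12/2.4 = 5 dB → -8 dBFS.
Stage 2: -8 dBFS is 1 dB over -9 dBFS; at 4:1 that becomes 0.25 dB over, giving -8.75 dBFS; +8 dB make-up → -0.75 dBFS.
Stage 3: -0.75 dBFS is 44.25 dB over -45 dBFS; at 2.5:1 that becomes 17.7 dB over, giving -27.3 dBFS.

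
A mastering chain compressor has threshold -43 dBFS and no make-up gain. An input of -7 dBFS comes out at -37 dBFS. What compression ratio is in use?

Input overshoot = -7 − (-43) = 36 dB; output overshoot = -37 − (-43) = 6 dB.
Ratio = 36 / 6 = 6.

6:1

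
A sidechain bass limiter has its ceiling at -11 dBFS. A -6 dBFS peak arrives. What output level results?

At ∞:1, everything above -11 dBFS is held at the ceiling.

-11 dBFS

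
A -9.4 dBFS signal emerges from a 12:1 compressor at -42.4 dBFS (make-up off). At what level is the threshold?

-45.4 dBFS

Let T be the threshold. Output overshoot = (input overshoot)/R, so -42.4 − T = (-9.4 − T)/12.
12·(-42.4 − T) = -9.4 − T → 11·T = -508.8 − (-9.4) = -499.4.
T = -499.4/11 = -45.4 dBFS.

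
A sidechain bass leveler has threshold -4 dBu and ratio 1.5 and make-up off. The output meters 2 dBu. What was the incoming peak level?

5 dBu

That's 6 dB above the -4 dBu threshold.
Input overshoot = R × output overshoot = 9 dB → input = -4 + 9 = 5 dBu.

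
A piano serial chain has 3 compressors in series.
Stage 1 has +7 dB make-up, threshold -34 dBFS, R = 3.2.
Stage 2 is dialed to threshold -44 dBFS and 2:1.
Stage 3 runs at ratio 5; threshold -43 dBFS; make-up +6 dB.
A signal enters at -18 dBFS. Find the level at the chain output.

-35 dBFS

Stage 1: -18 dBFS is 16 dB over -34 dBFS; at 3.2:1 that becomes 5 dB over, giving -29 dBFS; +7 dB make-up → -22 dBFS.
Stage 2: 22 dB above -44 dBFS, reduced 2:1 to 11 dB above → -33 dBFS.
Stage 3: overshoot 10 dB → 10/5 = 2 dB → -41 dBFS; +6 dB make-up → -35 dBFS.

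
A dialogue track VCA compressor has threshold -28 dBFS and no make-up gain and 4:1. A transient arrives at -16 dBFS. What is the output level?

The input is 12 dB above the -28 dBFS threshold.
At 4:1 the overshoot is divided by 4, leaving 3 dB above threshold.
That puts the output at -25 dBFS.

-25 dBFS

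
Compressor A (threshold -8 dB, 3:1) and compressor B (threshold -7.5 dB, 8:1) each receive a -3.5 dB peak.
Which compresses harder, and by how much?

A: 4.5 dB over, compressed to 1.5 dB over, so 3 dB of GR.
B: 4 dB over, compressed to 0.5 dB over, so 3.5 dB of GR.
B reduces 0.5 dB more.

B, by 0.5 dB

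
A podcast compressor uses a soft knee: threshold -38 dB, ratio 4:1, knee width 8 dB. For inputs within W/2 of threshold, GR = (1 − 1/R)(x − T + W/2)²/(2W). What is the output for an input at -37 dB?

x − T + W/2 = -37 − (-38) + 4 = 5.
GR = (1 − 1/4) × 5² / 16 = 0.75 × 25 / 16 = 1.171875 dB.
Output = -37 − 1.171875 = -38.171875 dB.

-38.171875 dB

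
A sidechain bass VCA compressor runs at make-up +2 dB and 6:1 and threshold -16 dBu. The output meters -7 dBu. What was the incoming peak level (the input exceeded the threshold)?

26 dBu

Before make-up, the level was -7 − 2 = -9 dBu.
That's 7 dB above the -16 dBu threshold.
Undo the ratio: input overshoot = 7 × 6 = 42 dB, giving input = 26 dBu.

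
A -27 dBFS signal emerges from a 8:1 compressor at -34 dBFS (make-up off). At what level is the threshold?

Input is 8 dB above T (since output overshoot × R = input overshoot: (-34 − T)·8 = -27 − T gives T = -35 dBFS).
Check: -35 + (-27 − (-35))/8 = -35 + 1 = -34 dBFS. ✓

-35 dBFS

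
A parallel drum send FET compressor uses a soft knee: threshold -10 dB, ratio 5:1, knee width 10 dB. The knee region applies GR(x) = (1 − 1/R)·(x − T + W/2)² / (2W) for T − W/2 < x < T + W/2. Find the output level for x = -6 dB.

x − T + W/2 = -6 − (-10) + 5 = 9.
GR = (1 − 1/5) × 9² / 20 = 0.8 × 81 / 20 = 3.24 dB.
Output = -6 − 3.24 = -9.24 dB.

-9.24 dB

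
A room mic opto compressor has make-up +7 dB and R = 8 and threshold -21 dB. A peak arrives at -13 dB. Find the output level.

Overshoot: -13 − (-21) = 8 dB.
At 8:1 the overshoot is divided by 8, leaving 1 dB above threshold.
Output = -21 + 1 = -20 dB; make-up adds 7 dB, giving -13 dB.

-13 dB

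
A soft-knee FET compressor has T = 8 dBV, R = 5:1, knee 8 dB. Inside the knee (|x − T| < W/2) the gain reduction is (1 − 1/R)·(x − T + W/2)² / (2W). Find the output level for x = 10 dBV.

x − T + W/2 = 10 − 8 + 4 = 6.
GR = (1 − 1/5) × 6² / 16 = 0.8 × 36 / 16 = 1.8 dB.
Output = 10 − 1.8 = 8.2 dBV.

8.2 dBV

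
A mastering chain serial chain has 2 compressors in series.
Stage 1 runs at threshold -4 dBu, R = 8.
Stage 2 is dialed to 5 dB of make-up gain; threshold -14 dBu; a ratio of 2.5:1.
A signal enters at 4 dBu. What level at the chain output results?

-4.6 dBu

Stage 1: overshoot 8 dB → 8/8 = 1 dB → -3 dBu.
Stage 2: -3 dBu is 11 dB over -14 dBu; at 2.5:1 that becomes 4.4 dB over, giving -9.6 dBu; +5 dB make-up → -4.6 dBu.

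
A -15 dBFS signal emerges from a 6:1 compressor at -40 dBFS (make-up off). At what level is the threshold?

Let T be the threshold. Output overshoot = (input overshoot)/R, so -40 − T = (-15 − T)/6.
6·(-40 − T) = -15 − T → 5·T = -240 − (-15) = -225.
T = -225/5 = -45 dBFS.

-45 dBFS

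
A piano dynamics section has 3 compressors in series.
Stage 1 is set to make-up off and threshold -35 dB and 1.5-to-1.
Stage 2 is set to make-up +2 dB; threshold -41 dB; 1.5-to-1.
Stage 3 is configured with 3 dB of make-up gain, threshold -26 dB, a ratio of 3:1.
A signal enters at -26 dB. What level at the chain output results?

-28 dB

Stage 1: -26 dB is 9 dB over -35 dB; at 1.5:1 that becomes 6 dB over, giving -29 dB.
Stage 2: -29 dB is 12 dB over -41 dB; at 1.5:1 that becomes 8 dB over, giving -33 dB; +2 dB make-up → -31 dB.
Stage 3: -31 dB is at or below the -26 dB threshold — no compression; make-up brings it to -28 dB.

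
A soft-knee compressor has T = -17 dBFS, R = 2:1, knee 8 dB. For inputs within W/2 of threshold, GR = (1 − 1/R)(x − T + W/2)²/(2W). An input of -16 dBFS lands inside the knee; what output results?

x − T + W/2 = -16 − (-17) + 4 = 5.
GR = (1 − 1/2) × 5² / 16 = 0.5 × 25 / 16 = 0.78125 dB.
Output = -16 − 0.78125 = -16.78125 dBFS.

-16.78125 dBFS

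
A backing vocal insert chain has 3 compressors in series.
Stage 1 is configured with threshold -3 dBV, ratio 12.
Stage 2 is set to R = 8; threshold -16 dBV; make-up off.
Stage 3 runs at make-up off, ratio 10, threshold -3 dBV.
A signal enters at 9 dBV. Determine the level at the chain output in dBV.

Stage 1: 9 dBV is 12 dB over -3 dBV; at 12:1 that becomes 1 dB over, giving -2 dBV.
Stage 2: 14 dB above -16 dBV, reduced 8:1 to 1.75 dB above → -14.25 dBV.
Stage 3: below threshold (-14.25 ≤ -3); passes unchanged; output -14.25 dBV.

-14.25 dBV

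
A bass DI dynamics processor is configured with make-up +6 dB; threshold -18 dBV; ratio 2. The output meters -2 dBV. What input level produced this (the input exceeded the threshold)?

Before make-up, the level was -2 − 6 = -8 dBV.
The compressed level sits -8 − (-18) = 10 dB over threshold.
Undo the ratio: input overshoot = 10 × 2 = 20 dB, giving input = 2 dBV.

2 dBV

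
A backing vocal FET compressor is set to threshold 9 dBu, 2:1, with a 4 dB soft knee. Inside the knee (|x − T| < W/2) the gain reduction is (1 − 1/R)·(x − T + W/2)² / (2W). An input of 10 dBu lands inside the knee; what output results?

x − T + W/2 = 10 − 9 + 2 = 3.
GR = (1 − 1/2) × 3² / 8 = 0.5 × 9 / 8 = 0.5625 dB.
Output = 10 − 0.5625 = 9.4375 dBu.

9.4375 dBu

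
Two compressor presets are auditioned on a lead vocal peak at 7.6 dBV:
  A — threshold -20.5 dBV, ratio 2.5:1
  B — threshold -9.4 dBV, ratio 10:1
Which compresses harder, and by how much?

A: GR = 28.1 − 28.1/2.5 = 16.86 dB.
B: GR = 17 − 17/10 = 15.3 dB.
A reduces 1.56 dB more.

A, by 1.56 dB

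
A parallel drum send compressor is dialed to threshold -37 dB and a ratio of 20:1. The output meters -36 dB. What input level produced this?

That's 1 dB above the -37 dB threshold.
Before 20:1 compression the overshoot was 1 × 20 = 20 dB, so input = -37 + 20 = -17 dB.

-17 dB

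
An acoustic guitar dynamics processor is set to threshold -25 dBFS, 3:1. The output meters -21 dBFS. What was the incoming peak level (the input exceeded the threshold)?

-13 dBFS

That's 4 dB above the -25 dBFS threshold.
Input overshoot = R × output overshoot = 12 dB → input = -25 + 12 = -13 dBFS.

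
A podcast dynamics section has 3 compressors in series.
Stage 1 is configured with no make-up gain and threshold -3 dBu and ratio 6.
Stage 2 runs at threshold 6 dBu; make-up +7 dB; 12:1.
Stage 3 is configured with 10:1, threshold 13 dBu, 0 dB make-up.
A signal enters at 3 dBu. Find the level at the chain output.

Stage 1: overshoot 6 dB → 6/6 = 1 dB → -2 dBu.
Stage 2: -2 dBu is at or below the 6 dBu threshold — no compression; make-up brings it to 5 dBu.
Stage 3: below threshold (5 ≤ 13); passes unchanged; output 5 dBu.

5 dBu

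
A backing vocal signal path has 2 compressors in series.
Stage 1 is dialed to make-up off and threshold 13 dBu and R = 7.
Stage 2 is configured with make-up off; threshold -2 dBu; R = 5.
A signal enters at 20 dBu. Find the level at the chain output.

1.2 dBu

Stage 1: overshoot 7 dB → 7/7 = 1 dB → 14 dBu.
Stage 2: 16 dB above -2 dBu, reduced 5:1 to 3.2 dB above → 1.2 dBu.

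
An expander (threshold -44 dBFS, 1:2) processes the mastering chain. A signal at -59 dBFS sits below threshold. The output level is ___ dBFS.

-74 dBFS

Below threshold, a 1:2 expander applies gain = (2−1)×(T − x) of attenuation.
(2−1) × 15 = 15 dB, so output = -59 − 15 = -74 dBFS.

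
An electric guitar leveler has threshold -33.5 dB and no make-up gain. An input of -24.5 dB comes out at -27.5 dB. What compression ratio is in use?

Input overshoot = -24.5 − (-33.5) = 9 dB; output overshoot = -27.5 − (-33.5) = 6 dB.
Ratio = 9 / 6 = 1.5.

1.5:1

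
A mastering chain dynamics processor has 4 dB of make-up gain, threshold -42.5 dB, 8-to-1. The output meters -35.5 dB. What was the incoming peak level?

-18.5 dB

Before make-up, the level was -35.5 − 4 = -39.5 dB.
Post-compression overshoot = -39.5 − (-42.5) = 3 dB.
Before 8:1 compression the overshoot was 3 × 8 = 24 dB, so input = -42.5 + 24 = -18.5 dB.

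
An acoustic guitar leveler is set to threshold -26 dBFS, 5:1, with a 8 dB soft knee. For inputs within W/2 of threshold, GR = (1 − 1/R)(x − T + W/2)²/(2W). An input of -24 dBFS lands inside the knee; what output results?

-25.8 dBFS

x − T + W/2 = -24 − (-26) + 4 = 6.
GR = (1 − 1/5) × 6² / 16 = 0.8 × 36 / 16 = 1.8 dB.
Output = -24 − 1.8 = -25.8 dBFS.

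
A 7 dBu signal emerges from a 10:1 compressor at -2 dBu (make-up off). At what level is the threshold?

Input is 10 dB above T (since output overshoot × R = input overshoot: (-2 − T)·10 = 7 − T gives T = -3 dBu).
Check: -3 + (7 − (-3))/10 = -3 + 1 = -2 dBu. ✓

-3 dBu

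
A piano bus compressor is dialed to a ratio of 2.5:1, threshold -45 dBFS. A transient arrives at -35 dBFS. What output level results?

-41 dBFS

Overshoot: -35 − (-45) = 10 dB.
At 2.5:1 the overshoot is divided by 2.5, leaving 4 dB above threshold.
Output = -45 + 4 = -41 dBFS.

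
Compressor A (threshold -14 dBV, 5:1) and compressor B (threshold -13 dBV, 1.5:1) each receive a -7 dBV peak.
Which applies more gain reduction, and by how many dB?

A: GR = 7 − 7/5 = 5.6 dB.
B: GR = 6 − 6/1.5 = 2 dB.
A reduces 3.6 dB more.

A, by 3.6 dB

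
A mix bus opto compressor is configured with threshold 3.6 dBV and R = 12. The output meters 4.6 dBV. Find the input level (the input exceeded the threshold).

15.6 dBV

That's 1 dB above the 3.6 dBV threshold.
Input overshoot = R × output overshoot = 12 dB → input = 3.6 + 12 = 15.6 dBV.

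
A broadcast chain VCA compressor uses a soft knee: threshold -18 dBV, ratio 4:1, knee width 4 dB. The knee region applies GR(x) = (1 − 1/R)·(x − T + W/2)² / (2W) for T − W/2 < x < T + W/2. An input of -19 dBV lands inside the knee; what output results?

-19.09375 dBV

x − T + W/2 = -19 − (-18) + 2 = 1.
GR = (1 − 1/4) × 1² / 8 = 0.75 × 1 / 8 = 0.09375 dB.
Output = -19 − 0.09375 = -19.09375 dBV.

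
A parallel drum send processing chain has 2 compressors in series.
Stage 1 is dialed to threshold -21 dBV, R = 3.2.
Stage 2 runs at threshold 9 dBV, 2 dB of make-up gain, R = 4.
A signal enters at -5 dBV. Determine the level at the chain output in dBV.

Stage 1: 16 dB above -21 dBV, reduced 3.2:1 to 5 dB above → -16 dBV.
Stage 2: -16 dBV is at or below the 9 dBV threshold — no compression; make-up brings it to -14 dBV.

-14 dBV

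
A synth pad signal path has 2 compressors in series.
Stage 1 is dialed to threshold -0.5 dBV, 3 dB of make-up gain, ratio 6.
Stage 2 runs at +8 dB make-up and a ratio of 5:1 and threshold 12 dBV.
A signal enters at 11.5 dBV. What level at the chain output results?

Stage 1: 12 dB above -0.5 dBV, reduced 6:1 to 2 dB above → 1.5 dBV; +3 dB make-up → 4.5 dBV.
Stage 2: 4.5 dBV is at or below the 12 dBV threshold — no compression; make-up brings it to 12.5 dBV.

12.5 dBV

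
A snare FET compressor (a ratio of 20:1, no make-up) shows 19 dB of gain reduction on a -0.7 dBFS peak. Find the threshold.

-20.7 dBFS

Input is 20 dB above T (since output overshoot × R = input overshoot: (-19.7 − T)·20 = -0.7 − T gives T = -20.7 dBFS).
Check: -20.7 + (-0.7 − (-20.7))/20 = -20.7 + 1 = -19.7 dBFS. ✓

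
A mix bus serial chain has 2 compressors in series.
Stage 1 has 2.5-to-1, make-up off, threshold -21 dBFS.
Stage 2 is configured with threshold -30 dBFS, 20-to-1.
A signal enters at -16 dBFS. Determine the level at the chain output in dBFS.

-29.45 dBFS

Stage 1: 5 dB above -21 dBFS, reduced 2.5:1 to 2 dB above → -19 dBFS.
Stage 2: overshoot 11 dB → 11/20 = 0.55 dB → -29.45 dBFS.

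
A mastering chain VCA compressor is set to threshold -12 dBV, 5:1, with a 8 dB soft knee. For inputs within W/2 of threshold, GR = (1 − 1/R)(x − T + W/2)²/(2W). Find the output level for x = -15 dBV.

-15.05 dBV

x − T + W/2 = -15 − (-12) + 4 = 1.
GR = (1 − 1/5) × 1² / 16 = 0.8 × 1 / 16 = 0.05 dB.
Output = -15 − 0.05 = -15.05 dBV.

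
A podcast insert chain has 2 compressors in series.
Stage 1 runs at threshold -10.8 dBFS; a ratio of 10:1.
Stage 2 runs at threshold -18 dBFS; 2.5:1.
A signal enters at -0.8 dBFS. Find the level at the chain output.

Stage 1: 10 dB above -10.8 dBFS, reduced 10:1 to 1 dB above → -9.8 dBFS.
Stage 2: -9.8 dBFS is 8.2 dB over -18 dBFS; at 2.5:1 that becomes 3.28 dB over, giving -14.72 dBFS.

-14.72 dBFS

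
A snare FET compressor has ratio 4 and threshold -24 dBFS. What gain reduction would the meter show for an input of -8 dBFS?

12 dB

The signal is 16 dB above threshold.
After 4:1 compression the overshoot becomes 16/4 = 4 dB.
So the signal is attenuated by 16 − 4 = 12 dB.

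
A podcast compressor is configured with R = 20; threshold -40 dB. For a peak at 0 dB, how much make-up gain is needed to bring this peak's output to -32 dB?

6 dB

The peak compresses to -40 + 40/20 = -38 dB.
To reach -32 dB requires -32 − (-38) = 6 dB of make-up.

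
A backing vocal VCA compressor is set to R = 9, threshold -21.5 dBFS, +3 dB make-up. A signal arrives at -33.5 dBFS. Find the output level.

-30.5 dBFS

-33.5 dBFS is 12 dB below the -21.5 dBFS threshold, so no gain reduction is applied.
Make-up gain adds 3 dB: -33.5 + 3 = -30.5 dBFS.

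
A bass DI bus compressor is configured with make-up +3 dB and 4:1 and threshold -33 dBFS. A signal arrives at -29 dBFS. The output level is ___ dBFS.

-29 dBFS

The input is 4 dB above the -33 dBFS threshold.
At 4:1 the overshoot is divided by 4, leaving 1 dB above threshold.
That puts the output at -32 dBFS; make-up adds 3 dB, giving -29 dBFS.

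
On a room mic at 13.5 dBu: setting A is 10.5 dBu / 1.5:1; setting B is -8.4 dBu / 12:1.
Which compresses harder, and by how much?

A: overshoot 3 dB → output overshoot 2 dB → GR 1 dB.
B: overshoot 21.9 dB → output overshoot 1.825 dB → GR 20.075 dB.
B applies 19.075 dB more gain reduction.

B, by 19.075 dB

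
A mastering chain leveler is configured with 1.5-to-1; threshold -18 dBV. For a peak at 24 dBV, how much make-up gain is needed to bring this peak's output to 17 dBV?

The peak compresses to -18 + 42/1.5 = 10 dBV.
To reach 17 dBV requires 17 − 10 = 7 dB of make-up.

7 dB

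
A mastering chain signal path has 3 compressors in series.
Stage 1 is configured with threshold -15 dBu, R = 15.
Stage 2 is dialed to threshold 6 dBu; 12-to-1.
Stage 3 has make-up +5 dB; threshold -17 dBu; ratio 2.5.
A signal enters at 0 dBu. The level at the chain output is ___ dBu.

Stage 1: overshoot 15 dB → 15/15 = 1 dB → -14 dBu.
Stage 2: -14 dBu ≤ 6 dBu, so stage 2 doesn't engage; output -14 dBu.
Stage 3: -14 dBu is 3 dB over -17 dBu; at 2.5:1 that becomes 1.2 dB over, giving -15.8 dBu; +5 dB make-up → -10.8 dBu.

-10.8 dBu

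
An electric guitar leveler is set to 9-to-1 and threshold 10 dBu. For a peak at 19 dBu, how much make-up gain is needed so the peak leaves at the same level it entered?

8 dB

Without make-up, output = threshold + overshoot/9 = 10 + 1 = 11 dBu.
Gap to target: 8 dB.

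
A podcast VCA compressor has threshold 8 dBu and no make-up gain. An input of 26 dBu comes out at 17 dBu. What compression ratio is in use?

Input overshoot = 26 − 8 = 18 dB; output overshoot = 17 − 8 = 9 dB.
Ratio = 18 / 9 = 2.

2:1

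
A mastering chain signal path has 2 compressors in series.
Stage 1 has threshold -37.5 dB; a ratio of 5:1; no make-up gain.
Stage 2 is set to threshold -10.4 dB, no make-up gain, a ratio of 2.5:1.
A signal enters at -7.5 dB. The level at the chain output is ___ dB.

Stage 1: 30 dB above -37.5 dB, reduced 5:1 to 6 dB above → -31.5 dB.
Stage 2: -31.5 dB ≤ -10.4 dB, so stage 2 doesn't engage; output -31.5 dB.

-31.5 dB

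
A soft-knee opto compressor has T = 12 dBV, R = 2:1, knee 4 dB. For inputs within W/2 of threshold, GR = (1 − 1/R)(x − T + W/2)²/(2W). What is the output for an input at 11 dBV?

x − T + W/2 = 11 − 12 + 2 = 1.
GR = (1 − 1/2) × 1² / 8 = 0.5 × 1 / 8 = 0.0625 dB.
Output = 11 − 0.0625 = 10.9375 dBV.

10.9375 dBV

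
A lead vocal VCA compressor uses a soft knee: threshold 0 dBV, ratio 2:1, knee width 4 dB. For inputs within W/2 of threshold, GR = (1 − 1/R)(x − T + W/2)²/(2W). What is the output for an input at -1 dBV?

x − T + W/2 = -1 − 0 + 2 = 1.
GR = (1 − 1/2) × 1² / 8 = 0.5 × 1 / 8 = 0.0625 dB.
Output = -1 − 0.0625 = -1.0625 dBV.

-1.0625 dBV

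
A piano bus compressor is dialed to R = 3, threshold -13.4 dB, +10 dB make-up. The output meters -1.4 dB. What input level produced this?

-7.4 dB

Remove make-up: -1.4 − 10 = -11.4 dB.
The compressed level sits -11.4 − (-13.4) = 2 dB over threshold.
Before 3:1 compression the overshoot was 2 × 3 = 6 dB, so input = -13.4 + 6 = -7.4 dB.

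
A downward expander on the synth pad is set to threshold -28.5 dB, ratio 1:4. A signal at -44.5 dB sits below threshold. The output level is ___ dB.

The input is 16 dB below the -28.5 dB threshold.
A 1:4 expander multiplies undershoot by 4: 16 × 4 = 64 dB below threshold.
Output = -28.5 − 64 = -92.5 dB.

-92.5 dB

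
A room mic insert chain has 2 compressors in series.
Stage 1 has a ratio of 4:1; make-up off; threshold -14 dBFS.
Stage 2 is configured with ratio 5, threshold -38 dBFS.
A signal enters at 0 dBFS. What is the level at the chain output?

Stage 1: 0 dBFS is 14 dB over -14 dBFS; at 4:1 that becomes 3.5 dB over, giving -10.5 dBFS.
Stage 2: 27.5 dB above -38 dBFS, reduced 5:1 to 5.5 dB above → -32.5 dBFS.

-32.5 dBFS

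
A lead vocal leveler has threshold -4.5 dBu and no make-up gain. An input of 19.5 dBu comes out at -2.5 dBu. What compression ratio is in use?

12:1

Input overshoot = 19.5 − (-4.5) = 24 dB; output overshoot = -2.5 − (-4.5) = 2 dB.
Ratio = 24 / 2 = 12.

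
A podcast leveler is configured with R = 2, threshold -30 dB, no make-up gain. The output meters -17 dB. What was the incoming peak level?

-4 dB

Post-compression overshoot = -17 − (-30) = 13 dB.
Undo the ratio: input overshoot = 13 × 2 = 26 dB, giving input = -4 dB.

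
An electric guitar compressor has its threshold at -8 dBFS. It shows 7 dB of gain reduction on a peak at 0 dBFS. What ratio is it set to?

8:1

Input overshoot = 0 − (-8) = 8 dB.
Output overshoot = 8 − 7 = 1 dB.
Ratio = input overshoot / output overshoot = 8 / 1 = 8.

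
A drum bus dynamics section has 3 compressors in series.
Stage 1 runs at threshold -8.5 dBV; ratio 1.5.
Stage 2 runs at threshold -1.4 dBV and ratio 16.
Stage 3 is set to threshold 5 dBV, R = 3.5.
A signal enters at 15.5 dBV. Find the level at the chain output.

-0.84375 dBV

Stage 1: 15.5 dBV is 24 dB over -8.5 dBV; at 1.5:1 that becomes 16 dB over, giving 7.5 dBV.
Stage 2: 7.5 dBV is 8.9 dB over -1.4 dBV; at 16:1 that becomes 0.55625 dB over, giving -0.84375 dBV.
Stage 3: below threshold (-0.84375 ≤ 5); passes unchanged; output -0.84375 dBV.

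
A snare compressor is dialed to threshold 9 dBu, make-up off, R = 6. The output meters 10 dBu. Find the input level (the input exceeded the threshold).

15 dBu

Post-compression overshoot = 10 − 9 = 1 dB.
Before 6:1 compression the overshoot was 1 × 6 = 6 dB, so input = 9 + 6 = 15 dBu.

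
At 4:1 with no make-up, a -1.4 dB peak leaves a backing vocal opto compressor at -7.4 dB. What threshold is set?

Let T be the threshold. Output overshoot = (input overshoot)/R, so -7.4 − T = (-1.4 − T)/4.
4·(-7.4 − T) = -1.4 − T → 3·T = -29.6 − (-1.4) = -28.2.
T = -28.2/3 = -9.4 dB.

-9.4 dB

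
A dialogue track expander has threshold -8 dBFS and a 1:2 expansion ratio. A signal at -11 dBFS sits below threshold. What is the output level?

-14 dBFS

Undershoot = (-8) − (-11) = 3 dB.
At 1:2, that expands to 6 dB under threshold.
Output = -8 − 6 = -14 dBFS.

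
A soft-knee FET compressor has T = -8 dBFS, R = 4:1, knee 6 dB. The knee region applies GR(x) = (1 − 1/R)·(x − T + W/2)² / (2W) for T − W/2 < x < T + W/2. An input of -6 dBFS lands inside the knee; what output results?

-7.5625 dBFS

x − T + W/2 = -6 − (-8) + 3 = 5.
GR = (1 − 1/4) × 5² / 12 = 0.75 × 25 / 12 = 1.5625 dB.
Output = -6 − 1.5625 = -7.5625 dBFS.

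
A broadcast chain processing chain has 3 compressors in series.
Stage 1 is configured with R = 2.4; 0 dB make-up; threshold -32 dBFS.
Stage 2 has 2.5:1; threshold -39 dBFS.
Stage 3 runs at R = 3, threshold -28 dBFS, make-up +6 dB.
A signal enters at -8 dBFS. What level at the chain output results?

Stage 1: 24 dB above -32 dBFS, reduced 2.4:1 to 10 dB above → -22 dBFS.
Stage 2: -22 dBFS is 17 dB over -39 dBFS; at 2.5:1 that becomes 6.8 dB over, giving -32.2 dBFS.
Stage 3: -32.2 dBFS ≤ -28 dBFS, so stage 3 doesn't engage; make-up brings it to -26.2 dBFS.

-26.2 dBFS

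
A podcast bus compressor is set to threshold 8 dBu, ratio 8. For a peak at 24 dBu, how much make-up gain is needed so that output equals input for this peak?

14 dB

Overshoot 16 dB → 16/8 = 2 dB after compression, so the compressed level is 8 + 2 = 10 dBu.
Make-up = target − compressed = 24 − 10 = 14 dB.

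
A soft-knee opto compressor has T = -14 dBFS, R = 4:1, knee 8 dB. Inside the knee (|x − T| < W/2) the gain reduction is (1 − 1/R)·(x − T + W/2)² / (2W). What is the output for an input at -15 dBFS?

-15.421875 dBFS

x − T + W/2 = -15 − (-14) + 4 = 3.
GR = (1 − 1/4) × 3² / 16 = 0.75 × 9 / 16 = 0.421875 dB.
Output = -15 − 0.421875 = -15.421875 dBFS.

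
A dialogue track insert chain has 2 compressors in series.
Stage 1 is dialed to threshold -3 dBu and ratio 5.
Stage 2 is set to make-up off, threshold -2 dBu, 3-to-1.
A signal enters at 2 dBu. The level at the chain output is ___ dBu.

Stage 1: 5 dB above -3 dBu, reduced 5:1 to 1 dB above → -2 dBu.
Stage 2: -2 dBu ≤ -2 dBu, so stage 2 doesn't engage; output -2 dBu.

-2 dBu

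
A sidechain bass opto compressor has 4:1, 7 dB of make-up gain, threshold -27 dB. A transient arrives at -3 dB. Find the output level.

-3 dB sits 24 dB over threshold.
The 24 dB excess becomes 6 dB after 4:1 reduction.
That puts the output at -21 dB; make-up adds 7 dB, giving -14 dB.

-14 dB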